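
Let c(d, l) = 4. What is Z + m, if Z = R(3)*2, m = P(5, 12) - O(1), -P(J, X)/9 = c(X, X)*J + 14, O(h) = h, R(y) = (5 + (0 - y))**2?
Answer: -299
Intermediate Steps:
R(y) = (5 - y)**2
P(J, X) = -126 - 36*J (P(J, X) = -9*(4*J + 14) = -9*(14 + 4*J) = -126 - 36*J)
m = -307 (m = (-126 - 36*5) - 1*1 = (-126 - 180) - 1 = -306 - 1 = -307)
Z = 8 (Z = (-5 + 3)**2*2 = (-2)**2*2 = 4*2 = 8)
Z + m = 8 - 307 = -299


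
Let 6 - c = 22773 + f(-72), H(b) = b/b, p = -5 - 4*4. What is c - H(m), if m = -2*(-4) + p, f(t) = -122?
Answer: -22646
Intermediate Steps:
p = -21 (p = -5 - 16 = -21)
m = -13 (m = -2*(-4) - 21 = 8 - 21 = -13)
H(b) = 1
c = -22645 (c = 6 - (22773 - 122) = 6 - 1*22651 = 6 - 22651 = -22645)
c - H(m) = -22645 - 1*1 = -22645 - 1 = -22646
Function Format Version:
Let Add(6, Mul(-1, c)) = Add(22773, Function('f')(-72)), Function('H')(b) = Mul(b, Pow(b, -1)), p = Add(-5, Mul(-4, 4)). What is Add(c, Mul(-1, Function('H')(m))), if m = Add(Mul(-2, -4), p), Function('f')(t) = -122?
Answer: -22646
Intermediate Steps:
p = -21 (p = Add(-5, -16) = -21)
m = -13 (m = Add(Mul(-2, -4), -21) = Add(8, -21) = -13)
Function('H')(b) = 1
c = -22645 (c = Add(6, Mul(-1, Add(22773, -122))) = Add(6, Mul(-1, 22651)) = Add(6, -22651) = -22645)
Add(c, Mul(-1, Function('H')(m))) = Add(-22645, Mul(-1, 1)) = Add(-22645, -1) = -22646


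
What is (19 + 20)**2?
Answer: 1521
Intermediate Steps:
(19 + 20)**2 = 39**2 = 1521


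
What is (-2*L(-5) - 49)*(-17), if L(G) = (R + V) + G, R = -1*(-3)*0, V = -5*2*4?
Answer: -697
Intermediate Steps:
V = -40 (V = -10*4 = -1*40 = -40)
R = 0 (R = 3*0 = 0)
L(G) = -40 + G (L(G) = (0 - 40) + G = -40 + G)
(-2*L(-5) - 49)*(-17) = (-2*(-40 - 5) - 49)*(-17) = (-2*(-45) - 49)*(-17) = (90 - 49)*(-17) = 41*(-17) = -697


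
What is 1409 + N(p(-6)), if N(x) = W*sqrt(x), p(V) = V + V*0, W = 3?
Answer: 1409 + 3*I*sqrt(6) ≈ 1409.0 + 7.3485*I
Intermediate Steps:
p(V) = V (p(V) = V + 0 = V)
N(x) = 3*sqrt(x)
1409 + N(p(-6)) = 1409 + 3*sqrt(-6) = 1409 + 3*(I*sqrt(6)) = 1409 + 3*I*sqrt(6)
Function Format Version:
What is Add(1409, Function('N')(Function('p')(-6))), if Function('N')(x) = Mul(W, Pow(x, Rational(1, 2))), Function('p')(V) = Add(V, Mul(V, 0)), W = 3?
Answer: Add(1409, Mul(3, I, Pow(6, Rational(1, 2)))) ≈ Add(1409.0, Mul(7.3485, I))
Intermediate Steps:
Function('p')(V) = V (Function('p')(V) = Add(V, 0) = V)
Function('N')(x) = Mul(3, Pow(x, Rational(1, 2)))
Add(1409, Function('N')(Function('p')(-6))) = Add(1409, Mul(3, Pow(-6, Rational(1, 2)))) = Add(1409, Mul(3, Mul(I, Pow(6, Rational(1, 2))))) = Add(1409, Mul(3, I, Pow(6, Rational(1, 2))))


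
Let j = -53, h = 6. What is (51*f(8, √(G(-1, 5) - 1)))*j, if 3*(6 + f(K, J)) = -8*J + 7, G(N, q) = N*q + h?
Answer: 9911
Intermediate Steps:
G(N, q) = 6 + N*q (G(N, q) = N*q + 6 = 6 + N*q)
f(K, J) = -11/3 - 8*J/3 (f(K, J) = -6 + (-8*J + 7)/3 = -6 + (7 - 8*J)/3 = -6 + (7/3 - 8*J/3) = -11/3 - 8*J/3)
(51*f(8, √(G(-1, 5) - 1)))*j = (51*(-11/3 - 8*√((6 - 1*5) - 1)/3))*(-53) = (51*(-11/3 - 8*√((6 - 5) - 1)/3))*(-53) = (51*(-11/3 - 8*√(1 - 1)/3))*(-53) = (51*(-11/3 - 8*√0/3))*(-53) = (51*(-11/3 - 8/3*0))*(-53) = (51*(-11/3 + 0))*(-53) = (51*(-11/3))*(-53) = -187*(-53) = 9911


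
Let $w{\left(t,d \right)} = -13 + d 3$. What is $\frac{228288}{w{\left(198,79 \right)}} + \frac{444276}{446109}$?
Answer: $\frac{1061883846}{1040921} \approx 1020.1$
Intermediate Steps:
$w{\left(t,d \right)} = -13 + 3 d$
$\frac{228288}{w{\left(198,79 \right)}} + \frac{444276}{446109} = \frac{228288}{-13 + 3 \cdot 79} + \frac{444276}{446109} = \frac{228288}{-13 + 237} + 444276 \cdot \frac{1}{446109} = \frac{228288}{224} + \frac{148092}{148703} = 228288 \cdot \frac{1}{224} + \frac{148092}{148703} = \frac{7134}{7} + \frac{148092}{148703} = \frac{1061883846}{1040921}$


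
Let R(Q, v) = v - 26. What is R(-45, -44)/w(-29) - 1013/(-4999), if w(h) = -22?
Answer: 186108/54989 ≈ 3.3845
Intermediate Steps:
R(Q, v) = -26 + v
R(-45, -44)/w(-29) - 1013/(-4999) = (-26 - 44)/(-22) - 1013/(-4999) = -70*(-1/22) - 1013*(-1/4999) = 35/11 + 1013/4999 = 186108/54989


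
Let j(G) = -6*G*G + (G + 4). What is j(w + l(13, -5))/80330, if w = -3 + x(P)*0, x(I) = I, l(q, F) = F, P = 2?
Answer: -194/40165 ≈ -0.0048301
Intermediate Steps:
w = -3 (w = -3 + 2*0 = -3 + 0 = -3)
j(G) = 4 + G - 6*G² (j(G) = -6*G² + (4 + G) = 4 + G - 6*G²)
j(w + l(13, -5))/80330 = (4 + (-3 - 5) - 6*(-3 - 5)²)/80330 = (4 - 8 - 6*(-8)²)*(1/80330) = (4 - 8 - 6*64)*(1/80330) = (4 - 8 - 384)*(1/80330) = -388*1/80330 = -194/40165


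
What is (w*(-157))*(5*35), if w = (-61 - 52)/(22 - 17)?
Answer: 620935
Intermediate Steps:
w = -113/5 ≈ -22.600
(w*(-157))*(5*35) = (-113/5*(-157))*(5*35) = (17741/5)*175 = 620935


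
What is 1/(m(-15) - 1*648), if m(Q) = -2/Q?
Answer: -15/9718 ≈ -0.0015435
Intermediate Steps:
1/(m(-15) - 1*648) = 1/(-2/(-15) - 1*648) = 1/(-2*(-1/15) - 648) = 1/(2/15 - 648) = 1/(-9718/15) = -15/9718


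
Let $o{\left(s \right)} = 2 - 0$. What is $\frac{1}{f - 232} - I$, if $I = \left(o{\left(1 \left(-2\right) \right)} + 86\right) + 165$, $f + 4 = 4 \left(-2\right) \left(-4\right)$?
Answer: $- \frac{51613}{204} \approx -253.0$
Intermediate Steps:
$o{\left(s \right)} = 2$ ($o{\left(s \right)} = 2 + 0 = 2$)
$f = 28$ ($f = -4 + 4 \left(-2\right) \left(-4\right) = -4 - -32 = -4 + 32 = 28$)
$I = 253$ ($I = \left(2 + 86\right) + 165 = 88 + 165 = 253$)
$\frac{1}{f - 232} - I = \frac{1}{28 - 232} - 253 = \frac{1}{-204} - 253 = - \frac{1}{204} - 253 = - \frac{51613}{204}$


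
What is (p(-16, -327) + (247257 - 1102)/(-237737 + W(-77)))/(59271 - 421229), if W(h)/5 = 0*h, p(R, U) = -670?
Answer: 159529945/86050809046 ≈ 0.0018539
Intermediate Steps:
W(h) = 0 (W(h) = 5*(0*h) = 5*0 = 0)
(p(-16, -327) + (247257 - 1102)/(-237737 + W(-77)))/(59271 - 421229) = (-670 + (247257 - 1102)/(-237737 + 0))/(59271 - 421229) = (-670 + 246155/(-237737))/(-361958) = (-670 + 246155*(-1/237737))*(-1/361958) = (-670 - 246155/237737)*(-1/361958) = -159529945/237737*(-1/361958) = 159529945/86050809046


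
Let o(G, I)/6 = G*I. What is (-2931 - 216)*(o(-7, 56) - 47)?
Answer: 7549653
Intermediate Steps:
o(G, I) = 6*G*I (o(G, I) = 6*(G*I) = 6*G*I)
(-2931 - 216)*(o(-7, 56) - 47) = (-2931 - 216)*(6*(-7)*56 - 47) = -3147*(-2352 - 47) = -3147*(-2399) = 7549653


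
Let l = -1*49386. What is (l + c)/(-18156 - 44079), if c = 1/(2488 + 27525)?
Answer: 1482222017/1867859055 ≈ 0.79354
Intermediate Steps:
l = -49386
c = 1/30013 ≈ 3.3319e-5
(l + c)/(-18156 - 44079) = (-49386 + 1/30013)/(-18156 - 44079) = -1482222017/30013/(-62235) = -1482222017/30013*(-1/62235) = 1482222017/1867859055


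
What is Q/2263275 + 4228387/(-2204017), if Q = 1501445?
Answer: -1252158456572/997659315135 ≈ -1.2551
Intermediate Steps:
Q/2263275 + 4228387/(-2204017) = 1501445/2263275 + 4228387/(-2204017) = 1501445*(1/2263275) + 4228387*(-1/2204017) = 300289/452655 - 4228387/2204017 = -1252158456572/997659315135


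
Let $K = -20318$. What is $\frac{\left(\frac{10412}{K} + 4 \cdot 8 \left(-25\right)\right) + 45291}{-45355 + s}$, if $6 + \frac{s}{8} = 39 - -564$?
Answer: $- \frac{64568409}{58891723} \approx -1.0964$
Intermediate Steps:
$s = 4776$ ($s = -48 + 8 \left(39 - -564\right) = -48 + 8 \left(39 + 564\right) = -48 + 8 \cdot 603 = -48 + 4824 = 4776$)
$\frac{\left(\frac{10412}{K} + 4 \cdot 8 \left(-25\right)\right) + 45291}{-45355 + s} = \frac{\left(\frac{10412}{-20318} + 4 \cdot 8 \left(-25\right)\right) + 45291}{-45355 + 4776} = \frac{\left(10412 \left(- \frac{1}{20318}\right) + 32 \left(-25\right)\right) + 45291}{-40579} = \left(\left(- \frac{5206}{10159} - 800\right) + 45291\right) \left(- \frac{1}{40579}\right) = \left(- \frac{8132406}{10159} + 45291\right) \left(- \frac{1}{40579}\right) = \frac{451978863}{10159} \left(- \frac{1}{40579}\right) = - \frac{64568409}{58891723}$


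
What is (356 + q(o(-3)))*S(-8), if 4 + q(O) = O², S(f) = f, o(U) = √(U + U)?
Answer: -2768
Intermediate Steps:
o(U) = √2*√U (o(U) = √(2*U) = √2*√U)
q(O) = -4 + O²
(356 + q(o(-3)))*S(-8) = (356 + (-4 + (√2*√(-3))²))*(-8) = (356 + (-4 + (√2*(I*√3))²))*(-8) = (356 + (-4 + (I*√6)²))*(-8) = (356 + (-4 - 6))*(-8) = (356 - 10)*(-8) = 346*(-8) = -2768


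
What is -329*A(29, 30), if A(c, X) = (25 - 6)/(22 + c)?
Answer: -6251/51 ≈ -122.57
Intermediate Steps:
A(c, X) = 19/(22 + c)
-329*A(29, 30) = -6251/(22 + 29) = -6251/51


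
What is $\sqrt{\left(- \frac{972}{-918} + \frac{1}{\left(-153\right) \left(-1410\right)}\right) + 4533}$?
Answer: $\frac{\sqrt{23445836288670}}{71910} \approx 67.335$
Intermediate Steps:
$\sqrt{\left(- \frac{972}{-918} + \frac{1}{\left(-153\right) \left(-1410\right)}\right) + 4533} = \sqrt{\left(\left(-972\right) \left(- \frac{1}{918}\right) - - \frac{1}{215730}\right) + 4533} = \sqrt{\left(\frac{18}{17} + \frac{1}{215730}\right) + 4533} = \sqrt{\frac{228421}{215730} + 4533} = \sqrt{\frac{978132511}{215730}} = \frac{\sqrt{23445836288670}}{71910}$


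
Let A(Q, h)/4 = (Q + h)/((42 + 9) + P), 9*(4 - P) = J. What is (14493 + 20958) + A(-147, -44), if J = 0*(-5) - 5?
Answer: 4429656/125 ≈ 35437.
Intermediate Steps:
J = -5 (J = 0 - 5 = -5)
P = 41/9 (P = 4 - ⅑*(-5) = 4 + 5/9 = 41/9 ≈ 4.5556)
A(Q, h) = 9*Q/125 + 9*h/125 (A(Q, h) = 4*((Q + h)/((42 + 9) + 41/9)) = 4*((Q + h)/(51 + 41/9)) = 4*((Q + h)/(500/9)) = 4*((Q + h)*(9/500)) = 4*(9*Q/500 + 9*h/500) = 9*Q/125 + 9*h/125)
(14493 + 20958) + A(-147, -44) = (14493 + 20958) + ((9/125)*(-147) + (9/125)*(-44)) = 35451 + (-1323/125 - 396/125) = 35451 - 1719/125 = 4429656/125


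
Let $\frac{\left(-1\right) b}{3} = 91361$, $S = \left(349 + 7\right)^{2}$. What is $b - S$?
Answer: $-400819$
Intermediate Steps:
$S = 126736$ ($S = 356^{2} = 126736$)
$b = -274083$ ($b = \left(-3\right) 91361 = -274083$)
$b - S = -274083 - 126736 = -400819$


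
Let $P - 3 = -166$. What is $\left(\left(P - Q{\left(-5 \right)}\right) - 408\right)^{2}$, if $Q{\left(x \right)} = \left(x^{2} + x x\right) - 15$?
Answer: $367236$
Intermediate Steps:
$P = -163$ ($P = 3 - 166 = -163$)
$Q{\left(x \right)} = -15 + 2 x^{2}$ ($Q{\left(x \right)} = \left(x^{2} + x^{2}\right) - 15 = 2 x^{2} - 15 = -15 + 2 x^{2}$)
$\left(\left(P - Q{\left(-5 \right)}\right) - 408\right)^{2} = \left(\left(-163 - \left(-15 + 2 \left(-5\right)^{2}\right)\right) - 408\right)^{2} = \left(\left(-163 - \left(-15 + 2 \cdot 25\right)\right) - 408\right)^{2} = \left(\left(-163 - \left(-15 + 50\right)\right) - 408\right)^{2} = \left(\left(-163 - 35\right) - 408\right)^{2} = \left(-198 - 408\right)^{2} = \left(-606\right)^{2} = 367236$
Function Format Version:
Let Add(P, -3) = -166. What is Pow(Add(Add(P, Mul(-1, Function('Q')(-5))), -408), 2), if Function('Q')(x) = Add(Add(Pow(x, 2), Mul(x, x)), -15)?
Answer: 367236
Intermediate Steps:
P = -163 (P = Add(3, -166) = -163)
Function('Q')(x) = Add(-15, Mul(2, Pow(x, 2))) (Function('Q')(x) = Add(Add(Pow(x, 2), Pow(x, 2)), -15) = Add(Mul(2, Pow(x, 2)), -15) = Add(-15, Mul(2, Pow(x, 2))))
Pow(Add(Add(P, Mul(-1, Function('Q')(-5))), -408), 2) = Pow(Add(Add(-163, Mul(-1, Add(-15, Mul(2, Pow(-5, 2))))), -408), 2) = Pow(Add(Add(-163, Mul(-1, Add(-15, Mul(2, 25)))), -408), 2) = Pow(Add(Add(-163, Mul(-1, Add(-15, 50))), -408), 2) = Pow(Add(Add(-163, Mul(-1, 35)), -408), 2) = Pow(Add(Add(-163, -35), -408), 2) = Pow(Add(-198, -408), 2) = Pow(-606, 2) = 367236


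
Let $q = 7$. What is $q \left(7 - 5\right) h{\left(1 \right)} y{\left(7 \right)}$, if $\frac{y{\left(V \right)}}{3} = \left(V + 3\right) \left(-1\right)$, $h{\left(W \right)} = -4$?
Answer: $1680$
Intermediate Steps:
$y{\left(V \right)} = -9 - 3 V$ ($y{\left(V \right)} = 3 \left(V + 3\right) \left(-1\right) = 3 \left(3 + V\right) \left(-1\right) = 3 \left(-3 - V\right) = -9 - 3 V$)
$q \left(7 - 5\right) h{\left(1 \right)} y{\left(7 \right)} = 7 \left(7 - 5\right) \left(-4\right) \left(-9 - 21\right) = 7 \cdot 2 \left(-4\right) \left(-9 - 21\right) = 7 \left(-8\right) \left(-30\right) = \left(-56\right) \left(-30\right) = 1680$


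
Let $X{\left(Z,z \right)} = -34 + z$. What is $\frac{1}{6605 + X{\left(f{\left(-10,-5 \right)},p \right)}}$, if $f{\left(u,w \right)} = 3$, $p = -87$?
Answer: $\frac{1}{6484} \approx 0.00015423$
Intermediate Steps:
$\frac{1}{6605 + X{\left(f{\left(-10,-5 \right)},p \right)}} = \frac{1}{6605 - 121} = \frac{1}{6484}$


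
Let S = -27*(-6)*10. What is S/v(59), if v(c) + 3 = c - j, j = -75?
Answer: 1620/131 ≈ 12.366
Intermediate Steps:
v(c) = 72 + c (v(c) = -3 + (c - 1*(-75)) = -3 + (c + 75) = -3 + (75 + c) = 72 + c)
S = 1620 (S = 162*10 = 1620)
S/v(59) = 1620/(72 + 59) = 1620/131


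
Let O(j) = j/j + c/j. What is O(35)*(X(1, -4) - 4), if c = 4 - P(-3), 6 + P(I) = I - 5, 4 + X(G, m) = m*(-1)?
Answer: -212/35 ≈ -6.0571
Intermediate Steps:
X(G, m) = -4 - m (X(G, m) = -4 + m*(-1) = -4 - m)
P(I) = -11 + I (P(I) = -6 + (I - 5) = -6 + (-5 + I) = -11 + I)
c = 18 (c = 4 - (-11 - 3) = 4 - 1*(-14) = 4 + 14 = 18)
O(j) = 1 + 18/j (O(j) = j/j + 18/j = 1 + 18/j)
O(35)*(X(1, -4) - 4) = ((18 + 35)/35)*((-4 - 1*(-4)) - 4) = ((1/35)*53)*((-4 + 4) - 4) = 53*(0 - 4)/35 = (53/35)*(-4) = -212/35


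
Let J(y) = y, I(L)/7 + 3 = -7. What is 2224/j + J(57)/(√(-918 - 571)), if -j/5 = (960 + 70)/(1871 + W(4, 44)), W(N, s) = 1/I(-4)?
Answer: -72818764/90125 - 57*I*√1489/1489 ≈ -807.98 - 1.4772*I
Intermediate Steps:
I(L) = -70 (I(L) = -21 + 7*(-7) = -21 - 49 = -70)
W(N, s) = -1/70 (W(N, s) = 1/(-70) = -1/70)
j = -360500/130969 (j = -5*(960 + 70)/(1871 - 1/70) = -5150/130969/70 = -5150*70/130969 = -5*72100/130969 = -360500/130969 ≈ -2.7526)
2224/j + J(57)/(√(-918 - 571)) = 2224/(-360500/130969) + 57/(√(-918 - 571)) = 2224*(-130969/360500) + 57/(√(-1489)) = -72818764/90125 + 57/((I*√1489)) = -72818764/90125 + 57*(-I*√1489/1489) = -72818764/90125 - 57*I*√1489/1489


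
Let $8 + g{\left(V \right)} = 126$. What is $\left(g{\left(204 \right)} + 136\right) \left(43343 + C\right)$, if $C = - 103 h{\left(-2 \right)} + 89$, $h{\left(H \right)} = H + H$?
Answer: $11136376$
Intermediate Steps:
$h{\left(H \right)} = 2 H$
$g{\left(V \right)} = 118$ ($g{\left(V \right)} = -8 + 126 = 118$)
$C = 501$ ($C = - 103 \cdot 2 \left(-2\right) + 89 = \left(-103\right) \left(-4\right) + 89 = 412 + 89 = 501$)
$\left(g{\left(204 \right)} + 136\right) \left(43343 + C\right) = \left(118 + 136\right) \left(43343 + 501\right) = 254 \cdot 43844 = 11136376$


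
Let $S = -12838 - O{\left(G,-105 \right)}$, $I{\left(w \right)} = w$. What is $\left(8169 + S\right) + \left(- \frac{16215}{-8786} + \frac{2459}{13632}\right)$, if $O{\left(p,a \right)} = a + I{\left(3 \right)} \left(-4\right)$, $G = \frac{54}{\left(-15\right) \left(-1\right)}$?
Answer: $- \frac{11846822075}{2603712} \approx -4550.0$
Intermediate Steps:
$G = \frac{18}{5}$ ($G = \frac{54}{15} = 54 \cdot \frac{1}{15} = \frac{18}{5} \approx 3.6$)
$O{\left(p,a \right)} = -12 + a$ ($O{\left(p,a \right)} = a + 3 \left(-4\right) = a - 12 = -12 + a$)
$S = -12721$ ($S = -12838 - \left(-12 - 105\right) = -12838 - -117 = -12838 + 117 = -12721$)
$\left(8169 + S\right) + \left(- \frac{16215}{-8786} + \frac{2459}{13632}\right) = \left(8169 - 12721\right) + \left(- \frac{16215}{-8786} + \frac{2459}{13632}\right) = -4552 + \left(\left(-16215\right) \left(- \frac{1}{8786}\right) + 2459 \cdot \frac{1}{13632}\right) = -4552 + \left(\frac{705}{382} + \frac{2459}{13632}\right) = -4552 + \frac{5274949}{2603712} = - \frac{11846822075}{2603712}$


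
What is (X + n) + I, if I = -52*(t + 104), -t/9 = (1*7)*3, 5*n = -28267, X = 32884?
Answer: 158253/5 ≈ 31651.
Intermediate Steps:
n = -28267/5 (n = (⅕)*(-28267) = -28267/5 ≈ -5653.4)
t = -189 (t = -9*1*7*3 = -63*3 = -9*21 = -189)
I = 4420 (I = -52*(-189 + 104) = -52*(-85) = 4420)
(X + n) + I = (32884 - 28267/5) + 4420 = 136153/5 + 4420 = 158253/5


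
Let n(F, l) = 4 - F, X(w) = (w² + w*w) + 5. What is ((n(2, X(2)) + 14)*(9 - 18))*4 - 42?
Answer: -618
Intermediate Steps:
X(w) = 5 + 2*w² (X(w) = (w² + w²) + 5 = 2*w² + 5 = 5 + 2*w²)
((n(2, X(2)) + 14)*(9 - 18))*4 - 42 = (((4 - 1*2) + 14)*(9 - 18))*4 - 42 = (((4 - 2) + 14)*(-9))*4 - 42 = ((2 + 14)*(-9))*4 - 42 = (16*(-9))*4 - 42 = -144*4 - 42 = -576 - 42 = -618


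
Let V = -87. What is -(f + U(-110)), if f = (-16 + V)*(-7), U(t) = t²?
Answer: -12821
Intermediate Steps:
f = 721 (f = (-16 - 87)*(-7) = -103*(-7) = 721)
-(f + U(-110)) = -(721 + (-110)²) = -(721 + 12100) = -1*12821 = -12821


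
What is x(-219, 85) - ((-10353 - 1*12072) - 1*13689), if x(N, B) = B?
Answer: 36199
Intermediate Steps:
x(-219, 85) - ((-10353 - 1*12072) - 1*13689) = 85 - ((-10353 - 1*12072) - 1*13689) = 85 - ((-10353 - 12072) - 13689) = 85 - (-22425 - 13689) = 85 - 1*(-36114) = 85 + 36114 = 36199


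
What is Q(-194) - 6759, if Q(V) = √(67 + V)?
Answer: -6759 + I*√127 ≈ -6759.0 + 11.269*I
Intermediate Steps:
Q(-194) - 6759 = √(67 - 194) - 6759 = √(-127) - 6759 = I*√127 - 6759 = -6759 + I*√127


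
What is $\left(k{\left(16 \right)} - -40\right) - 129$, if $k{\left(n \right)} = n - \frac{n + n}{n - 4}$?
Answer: $- \frac{227}{3} \approx -75.667$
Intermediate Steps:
$k{\left(n \right)} = n - \frac{2 n}{-4 + n}$
$\left(k{\left(16 \right)} - -40\right) - 129 = \left(\frac{16 \left(-6 + 16\right)}{-4 + 16} - -40\right) - 129 = \left(16 \cdot \frac{1}{12} \cdot 10 + 40\right) - 129 = \left(\frac{40}{3} + 40\right) - 129 = \frac{160}{3} - 129 = - \frac{227}{3}$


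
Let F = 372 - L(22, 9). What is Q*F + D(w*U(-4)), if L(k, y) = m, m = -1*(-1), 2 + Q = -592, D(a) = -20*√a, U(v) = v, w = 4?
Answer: -220374 - 80*I ≈ -2.2037e+5 - 80.0*I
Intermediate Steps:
Q = -594 (Q = -2 - 592 = -594)
m = 1
L(k, y) = 1
F = 371 (F = 372 - 1*1 = 372 - 1 = 371)
Q*F + D(w*U(-4)) = -594*371 - 20*4*I = -220374 - 80*I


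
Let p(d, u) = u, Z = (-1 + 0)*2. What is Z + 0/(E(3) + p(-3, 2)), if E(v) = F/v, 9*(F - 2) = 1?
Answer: -2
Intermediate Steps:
F = 19/9 (F = 2 + (1/9)*1 = 2 + 1/9 = 19/9 ≈ 2.1111)
Z = -2 (Z = -1*2 = -2)
E(v) = 19/(9*v)
Z + 0/(E(3) + p(-3, 2)) = -2 + 0/((19/9)/3 + 2) = -2 + 0/((19/9)*(1/3) + 2) = -2 + 0/(19/27 + 2) = -2 + 0/(73/27) = -2 + (27/73)*0 = -2 + 0 = -2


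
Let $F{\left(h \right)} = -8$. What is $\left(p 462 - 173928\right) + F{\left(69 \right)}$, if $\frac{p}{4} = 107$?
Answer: $23800$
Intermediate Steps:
$p = 428$ ($p = 4 \cdot 107 = 428$)
$\left(p 462 - 173928\right) + F{\left(69 \right)} = \left(428 \cdot 462 - 173928\right) - 8 = \left(197736 - 173928\right) - 8 = 23808 - 8 = 23800$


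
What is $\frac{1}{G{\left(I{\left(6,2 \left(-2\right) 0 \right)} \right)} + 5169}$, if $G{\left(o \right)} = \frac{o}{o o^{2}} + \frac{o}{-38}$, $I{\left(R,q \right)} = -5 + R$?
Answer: $\frac{38}{196459} \approx 0.00019342$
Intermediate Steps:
$G{\left(o \right)} = \frac{1}{o^{2}} - \frac{o}{38}$ ($G{\left(o \right)} = \frac{o}{o^{3}} + o \left(- \frac{1}{38}\right) = \frac{o}{o^{3}} - \frac{o}{38} = \frac{1}{o^{2}} - \frac{o}{38}$)
$\frac{1}{G{\left(I{\left(6,2 \left(-2\right) 0 \right)} \right)} + 5169} = \frac{1}{\left(\frac{1}{\left(-5 + 6\right)^{2}} - \frac{-5 + 6}{38}\right) + 5169} = \frac{1}{\left(1^{-2} - \frac{1}{38}\right) + 5169} = \frac{1}{\left(1 - \frac{1}{38}\right) + 5169} = \frac{1}{\frac{37}{38} + 5169} = \frac{1}{\frac{196459}{38}} = \frac{38}{196459}$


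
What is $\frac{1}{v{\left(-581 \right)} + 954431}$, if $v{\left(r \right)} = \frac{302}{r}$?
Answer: $\frac{581}{554524109} \approx 1.0477 \cdot 10^{-6}$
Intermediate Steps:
$\frac{1}{v{\left(-581 \right)} + 954431} = \frac{1}{\frac{302}{-581} + 954431} = \frac{1}{302 \left(- \frac{1}{581}\right) + 954431} = \frac{1}{- \frac{302}{581} + 954431} = \frac{1}{\frac{554524109}{581}} = \frac{581}{554524109}$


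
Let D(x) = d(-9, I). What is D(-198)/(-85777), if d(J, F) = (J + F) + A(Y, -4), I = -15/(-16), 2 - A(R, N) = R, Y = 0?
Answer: 97/1372432 ≈ 7.0677e-5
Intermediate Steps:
A(R, N) = 2 - R
I = 15/16 (I = -15*(-1/16) = 15/16 ≈ 0.93750)
d(J, F) = 2 + F + J (d(J, F) = (J + F) + (2 - 1*0) = (F + J) + (2 + 0) = (F + J) + 2 = 2 + F + J)
D(x) = -97/16 (D(x) = 2 + 15/16 - 9 = -97/16)
D(-198)/(-85777) = -97/16/(-85777) = -97/16*(-1/85777) = 97/1372432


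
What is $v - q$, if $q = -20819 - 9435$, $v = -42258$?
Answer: $-12004$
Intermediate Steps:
$q = -30254$
$v - q = -42258 - -30254 = -42258 + 30254 = -12004$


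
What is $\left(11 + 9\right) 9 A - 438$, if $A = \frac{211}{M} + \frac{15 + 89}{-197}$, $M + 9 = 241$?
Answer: $- \frac{4219833}{11426} \approx -369.32$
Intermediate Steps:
$M = 232$ ($M = -9 + 241 = 232$)
$A = \frac{17439}{45704}$ ($A = \frac{211}{232} + \frac{15 + 89}{-197} = 211 \cdot \frac{1}{232} + 104 \left(- \frac{1}{197}\right) = \frac{211}{232} - \frac{104}{197} = \frac{17439}{45704} \approx 0.38156$)
$\left(11 + 9\right) 9 A - 438 = \left(11 + 9\right) 9 \cdot \frac{17439}{45704} - 438 = 20 \cdot 9 \cdot \frac{17439}{45704} - 438 = 180 \cdot \frac{17439}{45704} - 438 = \frac{784755}{11426} - 438 = - \frac{4219833}{11426}$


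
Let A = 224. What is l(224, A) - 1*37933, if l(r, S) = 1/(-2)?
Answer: -75867/2 ≈ -37934.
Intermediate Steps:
l(r, S) = -1/2
l(224, A) - 1*37933 = -1/2 - 1*37933 = -1/2 - 37933 = -75867/2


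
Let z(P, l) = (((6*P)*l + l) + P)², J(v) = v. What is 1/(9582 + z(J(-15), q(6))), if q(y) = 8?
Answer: 1/538111 ≈ 1.8584e-6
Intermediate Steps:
z(P, l) = (P + l + 6*P*l)² (z(P, l) = ((6*P*l + l) + P)² = ((l + 6*P*l) + P)² = (P + l + 6*P*l)²)
1/(9582 + z(J(-15), q(6))) = 1/(9582 + (-15 + 8 + 6*(-15)*8)²) = 1/(9582 + (-15 + 8 - 720)²) = 1/(9582 + (-727)²) = 1/(9582 + 528529) = 1/538111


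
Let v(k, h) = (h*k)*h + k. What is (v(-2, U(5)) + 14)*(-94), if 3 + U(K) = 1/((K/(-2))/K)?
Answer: 3572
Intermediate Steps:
U(K) = -5 (U(K) = -3 + 1/((K/(-2))/K) = -3 + 1/((K*(-½))/K) = -3 + 1/((-K/2)/K) = -3 + 1/(-½) = -3 - 2 = -5)
v(k, h) = k + k*h² (v(k, h) = k*h² + k = k + k*h²)
(v(-2, U(5)) + 14)*(-94) = (-2*(1 + (-5)²) + 14)*(-94) = (-2*(1 + 25) + 14)*(-94) = (-2*26 + 14)*(-94) = (-52 + 14)*(-94) = -38*(-94) = 3572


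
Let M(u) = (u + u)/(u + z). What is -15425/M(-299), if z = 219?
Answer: -617000/299 ≈ -2063.5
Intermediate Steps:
M(u) = 2*u/(219 + u) (M(u) = (u + u)/(u + 219) = (2*u)/(219 + u) = 2*u/(219 + u))
-15425/M(-299) = -15425/(2*(-299)/(219 - 299)) = -15425/(2*(-299)/(-80)) = -15425/(2*(-299)*(-1/80)) = -15425/299/40 = -15425*40/299 = -617000/299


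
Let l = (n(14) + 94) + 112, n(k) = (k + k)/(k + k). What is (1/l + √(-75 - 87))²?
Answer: -6941537/42849 + 2*I*√2/23 ≈ -162.0 + 0.12298*I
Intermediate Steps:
n(k) = 1 (n(k) = (2*k)/((2*k)) = (2*k)*(1/(2*k)) = 1)
l = 207 (l = (1 + 94) + 112 = 95 + 112 = 207)
(1/l + √(-75 - 87))² = (1/207 + √(-75 - 87))² = (1/207 + √(-162))² = (1/207 + 9*I*√2)²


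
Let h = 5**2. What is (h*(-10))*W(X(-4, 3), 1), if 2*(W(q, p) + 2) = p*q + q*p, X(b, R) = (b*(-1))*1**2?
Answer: -500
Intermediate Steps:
X(b, R) = -b (X(b, R) = -b*1 = -b)
W(q, p) = -2 + p*q (W(q, p) = -2 + (p*q + q*p)/2 = -2 + (p*q + p*q)/2 = -2 + (2*p*q)/2 = -2 + p*q)
h = 25
(h*(-10))*W(X(-4, 3), 1) = (25*(-10))*(-2 + 1*(-1*(-4))) = -250*(-2 + 1*4) = -250*(-2 + 4) = -250*2 = -500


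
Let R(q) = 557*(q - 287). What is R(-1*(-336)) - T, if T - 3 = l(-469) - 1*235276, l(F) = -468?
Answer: 263034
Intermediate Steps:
R(q) = -159859 + 557*q (R(q) = 557*(-287 + q) = -159859 + 557*q)
T = -235741 (T = 3 + (-468 - 1*235276) = 3 + (-468 - 235276) = 3 - 235744 = -235741)
R(-1*(-336)) - T = (-159859 + 557*(-1*(-336))) - 1*(-235741) = (-159859 + 557*336) + 235741 = (-159859 + 187152) + 235741 = 27293 + 235741 = 263034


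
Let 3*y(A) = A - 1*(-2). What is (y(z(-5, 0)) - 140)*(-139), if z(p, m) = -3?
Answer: 58519/3 ≈ 19506.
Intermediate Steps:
y(A) = ⅔ + A/3 (y(A) = (A - 1*(-2))/3 = (A + 2)/3 = (2 + A)/3 = ⅔ + A/3)
(y(z(-5, 0)) - 140)*(-139) = ((⅔ + (⅓)*(-3)) - 140)*(-139) = ((⅔ - 1) - 140)*(-139) = (-⅓ - 140)*(-139) = -421/3*(-139) = 58519/3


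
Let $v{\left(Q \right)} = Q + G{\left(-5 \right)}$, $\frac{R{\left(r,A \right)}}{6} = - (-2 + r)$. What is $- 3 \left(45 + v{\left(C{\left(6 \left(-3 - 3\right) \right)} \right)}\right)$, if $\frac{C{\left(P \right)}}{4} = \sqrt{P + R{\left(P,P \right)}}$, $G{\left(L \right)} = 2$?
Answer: $-141 - 96 \sqrt{3} \approx -307.28$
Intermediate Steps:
$R{\left(r,A \right)} = 12 - 6 r$ ($R{\left(r,A \right)} = 6 \left(- (-2 + r)\right) = 6 \left(2 - r\right) = 12 - 6 r$)
$C{\left(P \right)} = 4 \sqrt{12 - 5 P}$ ($C{\left(P \right)} = 4 \sqrt{P - \left(-12 + 6 P\right)} = 4 \sqrt{12 - 5 P}$)
$v{\left(Q \right)} = 2 + Q$ ($v{\left(Q \right)} = Q + 2 = 2 + Q$)
$- 3 \left(45 + v{\left(C{\left(6 \left(-3 - 3\right) \right)} \right)}\right) = - 3 \left(45 + \left(2 + 4 \sqrt{12 - 5 \cdot 6 \left(-3 - 3\right)}\right)\right) = - 3 \left(45 + \left(2 + 4 \sqrt{12 - 5 \cdot 6 \left(-6\right)}\right)\right) = - 3 \left(45 + \left(2 + 4 \sqrt{12 - -180}\right)\right) = - 3 \left(45 + \left(2 + 4 \sqrt{12 + 180}\right)\right) = - 3 \left(45 + \left(2 + 4 \sqrt{192}\right)\right) = - 3 \left(45 + \left(2 + 4 \cdot 8 \sqrt{3}\right)\right) = - 3 \left(45 + \left(2 + 32 \sqrt{3}\right)\right) = - 3 \left(47 + 32 \sqrt{3}\right) = -141 - 96 \sqrt{3}$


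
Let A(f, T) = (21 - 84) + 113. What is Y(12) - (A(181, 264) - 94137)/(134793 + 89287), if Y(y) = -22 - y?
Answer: -7524633/224080 ≈ -33.580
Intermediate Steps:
A(f, T) = 50 (A(f, T) = -63 + 113 = 50)
Y(12) - (A(181, 264) - 94137)/(134793 + 89287) = (-22 - 1*12) - (50 - 94137)/(134793 + 89287) = (-22 - 12) - (-94087)/224080 = -34 - (-94087)/224080 = -34 - 1*(-94087/224080) = -34 + 94087/224080 = -7524633/224080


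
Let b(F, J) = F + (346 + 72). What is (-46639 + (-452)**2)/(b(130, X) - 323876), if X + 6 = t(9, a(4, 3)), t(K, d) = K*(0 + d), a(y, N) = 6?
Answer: -52555/107776 ≈ -0.48763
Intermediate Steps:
t(K, d) = K*d
X = 48 (X = -6 + 9*6 = -6 + 54 = 48)
b(F, J) = 418 + F (b(F, J) = F + 418 = 418 + F)
(-46639 + (-452)**2)/(b(130, X) - 323876) = (-46639 + (-452)**2)/((418 + 130) - 323876) = (-46639 + 204304)/(548 - 323876) = 157665/(-323328) = 157665*(-1/323328) = -52555/107776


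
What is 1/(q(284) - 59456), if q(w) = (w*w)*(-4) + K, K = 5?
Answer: -1/382075 ≈ -2.6173e-6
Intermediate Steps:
q(w) = 5 - 4*w**2 (q(w) = (w*w)*(-4) + 5 = w**2*(-4) + 5 = -4*w**2 + 5 = 5 - 4*w**2)
1/(q(284) - 59456) = 1/((5 - 4*284**2) - 59456) = 1/((5 - 4*80656) - 59456) = 1/((5 - 322624) - 59456) = 1/(-322619 - 59456) = 1/(-382075) = -1/382075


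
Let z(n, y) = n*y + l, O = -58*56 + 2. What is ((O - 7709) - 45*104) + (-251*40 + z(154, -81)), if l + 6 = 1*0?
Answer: -38155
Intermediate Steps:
O = -3246 (O = -3248 + 2 = -3246)
l = -6 (l = -6 + 1*0 = -6 + 0 = -6)
z(n, y) = -6 + n*y (z(n, y) = n*y - 6 = -6 + n*y)
((O - 7709) - 45*104) + (-251*40 + z(154, -81)) = ((-3246 - 7709) - 45*104) + (-251*40 + (-6 + 154*(-81))) = (-10955 - 4680) + (-10040 + (-6 - 12474)) = -15635 + (-10040 - 12480) = -15635 - 22520 = -38155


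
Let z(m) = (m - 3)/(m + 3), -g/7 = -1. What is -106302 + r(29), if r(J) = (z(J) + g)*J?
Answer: -1697207/16 ≈ -1.0608e+5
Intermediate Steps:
g = 7 (g = -7*(-1) = 7)
z(m) = (-3 + m)/(3 + m)
r(J) = J*(7 + (-3 + J)/(3 + J)) (r(J) = ((-3 + J)/(3 + J) + 7)*J = (7 + (-3 + J)/(3 + J))*J = J*(7 + (-3 + J)/(3 + J)))
-106302 + r(29) = -106302 + 2*29*(9 + 4*29)/(3 + 29) = -106302 + 2*29*(9 + 116)/32 = -106302 + 2*29*(1/32)*125 = -106302 + 3625/16 = -1697207/16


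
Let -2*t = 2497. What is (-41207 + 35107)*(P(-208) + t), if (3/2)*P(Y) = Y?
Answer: 25385150/3 ≈ 8.4617e+6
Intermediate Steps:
t = -2497/2 (t = -1/2*2497 = -2497/2 ≈ -1248.5)
P(Y) = 2*Y/3
(-41207 + 35107)*(P(-208) + t) = (-41207 + 35107)*((2/3)*(-208) - 2497/2) = -6100*(-416/3 - 2497/2) = -6100*(-8323/6) = 25385150/3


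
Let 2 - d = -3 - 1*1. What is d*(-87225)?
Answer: -523350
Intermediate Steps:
d = 6 (d = 2 - (-3 - 1*1) = 2 - (-3 - 1) = 2 - 1*(-4) = 2 + 4 = 6)
d*(-87225) = 6*(-87225) = -523350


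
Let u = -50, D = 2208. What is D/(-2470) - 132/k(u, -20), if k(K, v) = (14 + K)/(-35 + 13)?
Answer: -302182/3705 ≈ -81.561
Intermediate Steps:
k(K, v) = -7/11 - K/22 (k(K, v) = (14 + K)/(-22) = (14 + K)*(-1/22) = -7/11 - K/22)
D/(-2470) - 132/k(u, -20) = 2208/(-2470) - 132/(-7/11 - 1/22*(-50)) = 2208*(-1/2470) - 132/(-7/11 + 25/11) = -1104/1235 - 132/18/11 = -1104/1235 - 132*11/18 = -1104/1235 - 242/3 = -302182/3705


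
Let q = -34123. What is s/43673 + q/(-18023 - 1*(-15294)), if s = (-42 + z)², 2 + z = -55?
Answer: 1517000708/119183617 ≈ 12.728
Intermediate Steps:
z = -57 (z = -2 - 55 = -57)
s = 9801 (s = (-42 - 57)² = (-99)² = 9801)
s/43673 + q/(-18023 - 1*(-15294)) = 9801/43673 - 34123/(-18023 - 1*(-15294)) = 9801*(1/43673) - 34123/(-18023 + 15294) = 9801/43673 - 34123/(-2729) = 9801/43673 - 34123*(-1/2729) = 9801/43673 + 34123/2729 = 1517000708/119183617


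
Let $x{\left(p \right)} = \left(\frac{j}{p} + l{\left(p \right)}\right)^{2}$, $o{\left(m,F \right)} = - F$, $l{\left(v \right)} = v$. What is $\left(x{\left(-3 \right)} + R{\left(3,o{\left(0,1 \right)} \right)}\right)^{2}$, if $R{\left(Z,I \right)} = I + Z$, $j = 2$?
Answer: $\frac{19321}{81} \approx 238.53$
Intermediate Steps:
$x{\left(p \right)} = \left(p + \frac{2}{p}\right)^{2}$ ($x{\left(p \right)} = \left(\frac{2}{p} + p\right)^{2} = \left(p + \frac{2}{p}\right)^{2}$)
$\left(x{\left(-3 \right)} + R{\left(3,o{\left(0,1 \right)} \right)}\right)^{2} = \left(\frac{\left(2 + \left(-3\right)^{2}\right)^{2}}{9} + \left(\left(-1\right) 1 + 3\right)\right)^{2} = \left(\frac{\left(2 + 9\right)^{2}}{9} + \left(-1 + 3\right)\right)^{2} = \left(\frac{11^{2}}{9} + 2\right)^{2} = \left(\frac{1}{9} \cdot 121 + 2\right)^{2} = \left(\frac{121}{9} + 2\right)^{2} = \left(\frac{139}{9}\right)^{2} = \frac{19321}{81}$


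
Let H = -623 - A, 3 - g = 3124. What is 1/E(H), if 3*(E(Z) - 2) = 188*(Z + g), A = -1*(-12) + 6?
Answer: -1/235750 ≈ -4.2418e-6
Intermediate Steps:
A = 18 (A = 12 + 6 = 18)
g = -3121 (g = 3 - 1*3124 = 3 - 3124 = -3121)
H = -641 (H = -623 - 1*18 = -623 - 18 = -641)
E(Z) = -586742/3 + 188*Z/3 (E(Z) = 2 + (188*(Z - 3121))/3 = 2 + (188*(-3121 + Z))/3 = 2 + (-586748 + 188*Z)/3 = 2 + (-586748/3 + 188*Z/3) = -586742/3 + 188*Z/3)
1/E(H) = 1/(-586742/3 + (188/3)*(-641)) = 1/(-586742/3 - 120508/3) = 1/(-235750) = -1/235750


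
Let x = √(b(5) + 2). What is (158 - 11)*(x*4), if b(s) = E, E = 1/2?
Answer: 294*√10 ≈ 929.71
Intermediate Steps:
E = ½ ≈ 0.50000
b(s) = ½
x = √10/2 (x = √(½ + 2) = √(5/2) = √10/2 ≈ 1.5811)
(158 - 11)*(x*4) = (158 - 11)*((√10/2)*4) = 147*(2*√10) = 294*√10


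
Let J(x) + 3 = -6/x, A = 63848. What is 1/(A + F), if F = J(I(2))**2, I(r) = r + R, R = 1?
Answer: 1/63873 ≈ 1.5656e-5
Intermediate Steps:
I(r) = 1 + r (I(r) = r + 1 = 1 + r)
J(x) = -3 - 6/x
F = 25 (F = (-3 - 6/(1 + 2))**2 = (-3 - 6/3)**2 = (-3 - 6*1/3)**2 = (-3 - 2)**2 = (-5)**2 = 25)
1/(A + F) = 1/(63848 + 25) = 1/63873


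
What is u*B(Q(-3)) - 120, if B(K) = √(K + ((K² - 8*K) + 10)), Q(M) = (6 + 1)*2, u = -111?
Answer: -120 - 666*√3 ≈ -1273.5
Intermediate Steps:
Q(M) = 14 (Q(M) = 7*2 = 14)
B(K) = √(10 + K² - 7*K) (B(K) = √(K + (10 + K² - 8*K)) = √(10 + K² - 7*K))
u*B(Q(-3)) - 120 = -111*√(10 + 14² - 7*14) - 120 = -111*√(10 + 196 - 98) - 120 = -666*√3 - 120 = -120 - 666*√3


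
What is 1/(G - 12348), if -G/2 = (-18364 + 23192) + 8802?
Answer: -1/39608 ≈ -2.5247e-5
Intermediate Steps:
G = -27260 (G = -2*((-18364 + 23192) + 8802) = -2*(4828 + 8802) = -2*13630 = -27260)
1/(G - 12348) = 1/(-27260 - 12348) = 1/(-39608) = -1/39608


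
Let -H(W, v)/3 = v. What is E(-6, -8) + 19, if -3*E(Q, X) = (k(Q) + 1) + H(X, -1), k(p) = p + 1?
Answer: 58/3 ≈ 19.333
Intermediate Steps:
H(W, v) = -3*v
k(p) = 1 + p
E(Q, X) = -5/3 - Q/3 (E(Q, X) = -(((1 + Q) + 1) - 3*(-1))/3 = -((2 + Q) + 3)/3 = -(5 + Q)/3 = -5/3 - Q/3)
E(-6, -8) + 19 = (-5/3 - ⅓*(-6)) + 19 = (-5/3 + 2) + 19 = ⅓ + 19 = 58/3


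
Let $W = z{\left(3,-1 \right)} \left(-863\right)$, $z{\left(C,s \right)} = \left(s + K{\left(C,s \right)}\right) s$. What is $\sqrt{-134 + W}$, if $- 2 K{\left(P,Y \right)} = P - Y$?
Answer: $i \sqrt{2723} \approx 52.182 i$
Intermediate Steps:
$K{\left(P,Y \right)} = \frac{Y}{2} - \frac{P}{2}$ ($K{\left(P,Y \right)} = - \frac{P - Y}{2} = \frac{Y}{2} - \frac{P}{2}$)
$z{\left(C,s \right)} = s \left(- \frac{C}{2} + \frac{3 s}{2}\right)$ ($z{\left(C,s \right)} = \left(s - \left(\frac{C}{2} - \frac{s}{2}\right)\right) s = \left(- \frac{C}{2} + \frac{3 s}{2}\right) s = s \left(- \frac{C}{2} + \frac{3 s}{2}\right)$)
$W = -2589$ ($W = \frac{1}{2} \left(-1\right) \left(\left(-1\right) 3 + 3 \left(-1\right)\right) \left(-863\right) = \frac{1}{2} \left(-1\right) \left(-3 - 3\right) \left(-863\right) = \frac{1}{2} \left(-1\right) \left(-6\right) \left(-863\right) = 3 \left(-863\right) = -2589$)
$\sqrt{-134 + W} = \sqrt{-134 - 2589} = \sqrt{-2723} = i \sqrt{2723}$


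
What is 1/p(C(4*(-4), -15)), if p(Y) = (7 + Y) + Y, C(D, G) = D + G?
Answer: -1/55 ≈ -0.018182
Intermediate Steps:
p(Y) = 7 + 2*Y
1/p(C(4*(-4), -15)) = 1/(7 + 2*(4*(-4) - 15)) = 1/(7 + 2*(-16 - 15)) = 1/(7 + 2*(-31)) = 1/(7 - 62) = 1/(-55) = -1/55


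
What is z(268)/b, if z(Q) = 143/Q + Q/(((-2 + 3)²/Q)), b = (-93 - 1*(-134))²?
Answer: 19248975/450508 ≈ 42.727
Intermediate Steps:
b = 1681 (b = (-93 + 134)² = 41² = 1681)
z(Q) = Q² + 143/Q (z(Q) = 143/Q + Q/((1²/Q)) = 143/Q + Q/((1/Q)) = 143/Q + Q/(1/Q) = 143/Q + Q*Q = 143/Q + Q² = Q² + 143/Q)
z(268)/b = ((143 + 268³)/268)/1681 = ((143 + 19248832)/268)*(1/1681) = ((1/268)*19248975)*(1/1681) = (19248975/268)*(1/1681) = 19248975/450508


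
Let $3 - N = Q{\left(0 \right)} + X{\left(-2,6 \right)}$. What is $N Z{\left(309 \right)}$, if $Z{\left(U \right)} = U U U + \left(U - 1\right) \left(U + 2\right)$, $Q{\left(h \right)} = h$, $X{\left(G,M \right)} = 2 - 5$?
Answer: $177596502$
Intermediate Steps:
$X{\left(G,M \right)} = -3$
$N = 6$ ($N = 3 - \left(0 - 3\right) = 3 - -3 = 3 + 3 = 6$)
$Z{\left(U \right)} = U^{3} + \left(-1 + U\right) \left(2 + U\right)$ ($Z{\left(U \right)} = U U^{2} + \left(U + \left(-1 + 0\right)\right) \left(2 + U\right) = U^{3} + \left(U - 1\right) \left(2 + U\right) = U^{3} + \left(-1 + U\right) \left(2 + U\right)$)
$N Z{\left(309 \right)} = 6 \left(-2 + 309 + 309^{2} + 309^{3}\right) = 6 \left(-2 + 309 + 95481 + 29503629\right) = 6 \cdot 29599417 = 177596502$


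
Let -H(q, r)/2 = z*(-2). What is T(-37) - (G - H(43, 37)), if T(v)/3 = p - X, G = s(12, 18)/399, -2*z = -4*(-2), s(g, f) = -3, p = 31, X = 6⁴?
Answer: -506862/133 ≈ -3811.0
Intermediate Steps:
X = 1296
z = -4 (z = -(-2)*(-2) = -½*8 = -4)
G = -1/133 (G = -3/399 = -3*1/399 = -1/133 ≈ -0.0075188)
H(q, r) = -16 (H(q, r) = -(-8)*(-2) = -2*8 = -16)
T(v) = -3795 (T(v) = 3*(31 - 1*1296) = 3*(31 - 1296) = 3*(-1265) = -3795)
T(-37) - (G - H(43, 37)) = -3795 - (-1/133 - 1*(-16)) = -3795 - (-1/133 + 16) = -3795 - 1*2127/133 = -3795 - 2127/133 = -506862/133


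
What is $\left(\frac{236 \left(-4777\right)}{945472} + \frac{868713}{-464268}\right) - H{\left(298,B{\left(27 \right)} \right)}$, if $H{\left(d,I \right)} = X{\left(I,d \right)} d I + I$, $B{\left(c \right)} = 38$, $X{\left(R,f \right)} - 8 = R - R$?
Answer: $- \frac{48754412083007}{537931856} \approx -90633.0$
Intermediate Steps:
$X{\left(R,f \right)} = 8$ ($X{\left(R,f \right)} = 8 + \left(R - R\right) = 8 + 0 = 8$)
$H{\left(d,I \right)} = I + 8 I d$ ($H{\left(d,I \right)} = 8 d I + I = 8 I d + I = I + 8 I d$)
$\left(\frac{236 \left(-4777\right)}{945472} + \frac{868713}{-464268}\right) - H{\left(298,B{\left(27 \right)} \right)} = \left(\frac{236 \left(-4777\right)}{945472} + \frac{868713}{-464268}\right) - 38 \left(1 + 8 \cdot 298\right) = \left(\left(-1127372\right) \frac{1}{945472} + 868713 \left(- \frac{1}{464268}\right)\right) - 38 \left(1 + 2384\right) = \left(- \frac{16579}{13904} - \frac{289571}{154756}\right) - 38 \cdot 2385 = - \frac{1647973727}{537931856} - 90630 = - \frac{48754412083007}{537931856}$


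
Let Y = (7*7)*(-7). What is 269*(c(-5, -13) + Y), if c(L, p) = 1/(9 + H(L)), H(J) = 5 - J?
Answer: -1752804/19 ≈ -92253.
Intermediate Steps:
c(L, p) = 1/(14 - L) (c(L, p) = 1/(9 + (5 - L)) = 1/(14 - L))
Y = -343 (Y = 49*(-7) = -343)
269*(c(-5, -13) + Y) = 269*(-1/(-14 - 5) - 343) = 269*(-1/(-19) - 343) = 269*(-1*(-1/19) - 343) = 269*(1/19 - 343) = 269*(-6516/19) = -1752804/19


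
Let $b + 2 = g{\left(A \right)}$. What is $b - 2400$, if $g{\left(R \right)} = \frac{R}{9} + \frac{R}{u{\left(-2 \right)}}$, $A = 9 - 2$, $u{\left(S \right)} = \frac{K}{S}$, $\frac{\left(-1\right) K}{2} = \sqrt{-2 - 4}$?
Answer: $- \frac{21611}{9} - \frac{7 i \sqrt{6}}{6} \approx -2401.2 - 2.8577 i$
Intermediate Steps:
$K = - 2 i \sqrt{6}$ ($K = - 2 \sqrt{-2 - 4} = - 2 \sqrt{-6} = - 2 i \sqrt{6} \approx - 4.899 i$)
$u{\left(S \right)} = - \frac{2 i \sqrt{6}}{S}$ ($u{\left(S \right)} = \frac{\left(-2\right) i \sqrt{6}}{S} = - \frac{2 i \sqrt{6}}{S}$)
$A = 7$
$g{\left(R \right)} = \frac{R}{9} - \frac{i R \sqrt{6}}{6}$ ($g{\left(R \right)} = \frac{R}{9} + \frac{R}{\left(-2\right) i \sqrt{6} \frac{1}{-2}} = R \frac{1}{9} + \frac{R}{\left(-2\right) i \sqrt{6} \left(- \frac{1}{2}\right)} = \frac{R}{9} + \frac{R}{i \sqrt{6}} = \frac{R}{9} + R \left(- \frac{i \sqrt{6}}{6}\right) = \frac{R}{9} - \frac{i R \sqrt{6}}{6}$)
$b = - \frac{11}{9} - \frac{7 i \sqrt{6}}{6}$ ($b = -2 + \frac{1}{18} \cdot 7 \left(2 - 3 i \sqrt{6}\right) = -2 + \left(\frac{7}{9} - \frac{7 i \sqrt{6}}{6}\right) = - \frac{11}{9} - \frac{7 i \sqrt{6}}{6} \approx -1.2222 - 2.8577 i$)
$b - 2400 = \left(- \frac{11}{9} - \frac{7 i \sqrt{6}}{6}\right) - 2400 = - \frac{21611}{9} - \frac{7 i \sqrt{6}}{6}$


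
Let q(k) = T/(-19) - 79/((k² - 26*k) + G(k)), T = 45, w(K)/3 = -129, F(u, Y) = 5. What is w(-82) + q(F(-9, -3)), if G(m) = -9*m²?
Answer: -2439839/6270 ≈ -389.13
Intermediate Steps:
w(K) = -387 (w(K) = 3*(-129) = -387)
q(k) = -45/19 - 79/(-26*k - 8*k²) (q(k) = 45/(-19) - 79/((k² - 26*k) - 9*k²) = 45*(-1/19) - 79/(-26*k - 8*k²) = -45/19 - 79/(-26*k - 8*k²))
w(-82) + q(F(-9, -3)) = -387 + (1/38)*(1501 - 1170*5 - 360*5²)/(5*(13 + 4*5)) = -387 + (1/38)*(⅕)*(1501 - 5850 - 360*25)/(13 + 20) = -387 + (1/38)*(⅕)*(1501 - 5850 - 9000)/33 = -387 + (1/38)*(⅕)*(1/33)*(-13349) = -387 - 13349/6270 = -2439839/6270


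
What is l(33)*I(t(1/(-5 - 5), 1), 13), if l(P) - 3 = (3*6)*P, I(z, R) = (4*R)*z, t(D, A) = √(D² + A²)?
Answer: 15522*√101/5 ≈ 31199.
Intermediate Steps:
t(D, A) = √(A² + D²)
I(z, R) = 4*R*z
l(P) = 3 + 18*P (l(P) = 3 + (3*6)*P = 3 + 18*P)
l(33)*I(t(1/(-5 - 5), 1), 13) = (3 + 18*33)*(4*13*√(1² + (1/(-5 - 5))²)) = (3 + 594)*(4*13*√(1 + (1/(-10))²)) = 597*(4*13*√(1 + (-⅒)²)) = 597*(4*13*√(1 + 1/100)) = 597*(4*13*√(101/100)) = 597*(4*13*(√101/10)) = 597*(26*√101/5) = 15522*√101/5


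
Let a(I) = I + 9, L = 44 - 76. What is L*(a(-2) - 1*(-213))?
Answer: -7040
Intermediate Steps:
L = -32
a(I) = 9 + I
L*(a(-2) - 1*(-213)) = -32*((9 - 2) - 1*(-213)) = -32*(7 + 213) = -32*220 = -7040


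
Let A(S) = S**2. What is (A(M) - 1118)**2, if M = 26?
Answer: 195364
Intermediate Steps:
(A(M) - 1118)**2 = (26**2 - 1118)**2 = (676 - 1118)**2 = (-442)**2 = 195364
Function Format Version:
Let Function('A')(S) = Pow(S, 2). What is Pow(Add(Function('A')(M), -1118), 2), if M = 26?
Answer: 195364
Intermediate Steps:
Pow(Add(Function('A')(M), -1118), 2) = Pow(Add(Pow(26, 2), -1118), 2) = Pow(Add(676, -1118), 2) = Pow(-442, 2) = 195364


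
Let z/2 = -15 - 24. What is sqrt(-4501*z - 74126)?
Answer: 2*sqrt(69238) ≈ 526.26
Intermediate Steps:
z = -78 (z = 2*(-15 - 24) = 2*(-39) = -78)
sqrt(-4501*z - 74126) = sqrt(-4501*(-78) - 74126) = sqrt(351078 - 74126) = sqrt(276952) = 2*sqrt(69238)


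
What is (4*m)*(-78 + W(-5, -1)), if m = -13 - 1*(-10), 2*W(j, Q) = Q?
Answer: 942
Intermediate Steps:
W(j, Q) = Q/2
m = -3 (m = -13 + 10 = -3)
(4*m)*(-78 + W(-5, -1)) = (4*(-3))*(-78 + (½)*(-1)) = -12*(-78 - ½) = -12*(-157/2) = 942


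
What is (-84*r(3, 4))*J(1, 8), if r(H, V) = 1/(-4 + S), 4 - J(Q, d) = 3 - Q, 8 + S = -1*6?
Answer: 28/3 ≈ 9.3333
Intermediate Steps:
S = -14 (S = -8 - 1*6 = -8 - 6 = -14)
J(Q, d) = 1 + Q (J(Q, d) = 4 - (3 - Q) = 4 + (-3 + Q) = 1 + Q)
r(H, V) = -1/18 (r(H, V) = 1/(-4 - 14) = 1/(-18) = -1/18)
(-84*r(3, 4))*J(1, 8) = (-84*(-1/18))*(1 + 1) = (14/3)*2 = 28/3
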